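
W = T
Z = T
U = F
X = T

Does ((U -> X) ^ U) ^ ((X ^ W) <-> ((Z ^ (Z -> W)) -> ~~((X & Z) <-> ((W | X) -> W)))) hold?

U -> X = F -> T = T
(U -> X) ^ U = T ^ F = T
X ^ W = T ^ T = F
Z -> W = T -> T = T
Z ^ (Z -> W) = T ^ T = F
X & Z = T & T = T
W | X = T | T = T
(W | X) -> W = T -> T = T
(X & Z) <-> ((W | X) -> W) = T <-> T = T
~((X & Z) <-> ((W | X) -> W)) = ~T = F
~~((X & Z) <-> ((W | X) -> W)) = ~F = T
(Z ^ (Z -> W)) -> ~~((X & Z) <-> ((W | X) -> W)) = F -> T = T
(X ^ W) <-> ((Z ^ (Z -> W)) -> ~~((X & Z) <-> ((W | X) -> W))) = F <-> T = F
((U -> X) ^ U) ^ ((X ^ W) <-> ((Z ^ (Z -> W)) -> ~~((X & Z) <-> ((W | X) -> W)))) = T ^ F = T

T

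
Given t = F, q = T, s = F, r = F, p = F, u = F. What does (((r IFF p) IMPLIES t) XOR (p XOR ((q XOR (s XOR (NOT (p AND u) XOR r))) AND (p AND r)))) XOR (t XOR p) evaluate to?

F

Substituting t=F, q=T, s=F, r=F, p=F, u=F:
r IFF p = F IFF F = T
(r IFF p) IMPLIES t = T IMPLIES F = F
p AND u = F AND F = F
NOT (p AND u) = NOT F = T
NOT (p AND u) XOR r = T XOR F = T
s XOR (NOT (p AND u) XOR r) = F XOR T = T
q XOR (s XOR (NOT (p AND u) XOR r)) = T XOR T = F
p AND r = F AND F = F
(q XOR (s XOR (NOT (p AND u) XOR r))) AND (p AND r) = F AND F = F
p XOR ((q XOR (s XOR (NOT (p AND u) XOR r))) AND (p AND r)) = F XOR F = F
((r IFF p) IMPLIES t) XOR (p XOR ((q XOR (s XOR (NOT (p AND u) XOR r))) AND (p AND r))) = F XOR F = F
t XOR p = F XOR F = F
(((r IFF p) IMPLIES t) XOR (p XOR ((q XOR (s XOR (NOT (p AND u) XOR r))) AND (p AND r)))) XOR (t XOR p) = F XOR F = F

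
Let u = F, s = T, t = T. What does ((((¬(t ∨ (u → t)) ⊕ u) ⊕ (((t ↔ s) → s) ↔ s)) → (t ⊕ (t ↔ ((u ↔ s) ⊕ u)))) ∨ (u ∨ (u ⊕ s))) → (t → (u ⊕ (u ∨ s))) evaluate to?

T

u → t = F → T = T
t ∨ (u → t) = T ∨ T = T
¬(t ∨ (u → t)) = ¬T = F
¬(t ∨ (u → t)) ⊕ u = F ⊕ F = F
t ↔ s = T ↔ T = T
(t ↔ s) → s = T → T = T
((t ↔ s) → s) ↔ s = T ↔ T = T
(¬(t ∨ (u → t)) ⊕ u) ⊕ (((t ↔ s) → s) ↔ s) = F ⊕ T = T
u ↔ s = F ↔ T = F
(u ↔ s) ⊕ u = F ⊕ F = F
t ↔ ((u ↔ s) ⊕ u) = T ↔ F = F
t ⊕ (t ↔ ((u ↔ s) ⊕ u)) = T ⊕ F = T
((¬(t ∨ (u → t)) ⊕ u) ⊕ (((t ↔ s) → s) ↔ s)) → (t ⊕ (t ↔ ((u ↔ s) ⊕ u))) = T → T = T
u ⊕ s = F ⊕ T = T
u ∨ (u ⊕ s) = F ∨ T = T
(((¬(t ∨ (u → t)) ⊕ u) ⊕ (((t ↔ s) → s) ↔ s)) → (t ⊕ (t ↔ ((u ↔ s) ⊕ u)))) ∨ (u ∨ (u ⊕ s)) = T ∨ T = T
u ∨ s = F ∨ T = T
u ⊕ (u ∨ s) = F ⊕ T = T
t → (u ⊕ (u ∨ s)) = T → T = T
((((¬(t ∨ (u → t)) ⊕ u) ⊕ (((t ↔ s) → s) ↔ s)) → (t ⊕ (t ↔ ((u ↔ s) ⊕ u)))) ∨ (u ∨ (u ⊕ s))) → (t → (u ⊕ (u ∨ s))) = T → T = T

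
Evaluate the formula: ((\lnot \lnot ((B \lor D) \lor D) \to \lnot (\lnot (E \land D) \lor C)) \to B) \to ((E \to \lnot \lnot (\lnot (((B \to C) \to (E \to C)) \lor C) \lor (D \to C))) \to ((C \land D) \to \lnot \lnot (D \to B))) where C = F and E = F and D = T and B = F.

B \lor D = F \lor T = T
(B \lor D) \lor D = T \lor T = T
\lnot ((B \lor D) \lor D) = \lnot T = F
\lnot \lnot ((B \lor D) \lor D) = \lnot F = T
E \land D = F \land T = F
\lnot (E \land D) = \lnot F = T
\lnot (E \land D) \lor C = T \lor F = T
\lnot (\lnot (E \land D) \lor C) = \lnot T = F
\lnot \lnot ((B \lor D) \lor D) \to \lnot (\lnot (E \land D) \lor C) = T \to F = F
(\lnot \lnot ((B \lor D) \lor D) \to \lnot (\lnot (E \land D) \lor C)) \to B = F \to F = T
B \to C = F \to F = T
E \to C = F \to F = T
(B \to C) \to (E \to C) = T \to T = T
((B \to C) \to (E \to C)) \lor C = T \lor F = T
\lnot (((B \to C) \to (E \to C)) \lor C) = \lnot T = F
D \to C = T \to F = F
\lnot (((B \to C) \to (E \to C)) \lor C) \lor (D \to C) = F \lor F = F
\lnot (\lnot (((B \to C) \to (E \to C)) \lor C) \lor (D \to C)) = \lnot F = T
\lnot \lnot (\lnot (((B \to C) \to (E \to C)) \lor C) \lor (D \to C)) = \lnot T = F
E \to \lnot \lnot (\lnot (((B \to C) \to (E \to C)) \lor C) \lor (D \to C)) = F \to F = T
C \land D = F \land T = F
D \to B = T \to F = F
\lnot (D \to B) = \lnot F = T
\lnot \lnot (D \to B) = \lnot T = F
(C \land D) \to \lnot \lnot (D \to B) = F \to F = T
(E \to \lnot \lnot (\lnot (((B \to C) \to (E \to C)) \lor C) \lor (D \to C))) \to ((C \land D) \to \lnot \lnot (D \to B)) = T \to T = T
((\lnot \lnot ((B \lor D) \lor D) \to \lnot (\lnot (E \land D) \lor C)) \to B) \to ((E \to \lnot \lnot (\lnot (((B \to C) \to (E \to C)) \lor C) \lor (D \to C))) \to ((C \land D) \to \lnot \lnot (D \to B))) = T \to T = T

T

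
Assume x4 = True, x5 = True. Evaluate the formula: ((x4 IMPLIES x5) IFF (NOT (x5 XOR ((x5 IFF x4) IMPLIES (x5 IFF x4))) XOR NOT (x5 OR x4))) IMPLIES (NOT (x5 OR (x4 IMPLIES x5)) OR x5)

x4 IMPLIES x5 = True IMPLIES True = True
x5 IFF x4 = True IFF True = True
x5 IFF x4 = True IFF True = True
(x5 IFF x4) IMPLIES (x5 IFF x4) = True IMPLIES True = True
x5 XOR ((x5 IFF x4) IMPLIES (x5 IFF x4)) = True XOR True = False
NOT (x5 XOR ((x5 IFF x4) IMPLIES (x5 IFF x4))) = NOT False = True
x5 OR x4 = True OR True = True
NOT (x5 OR x4) = NOT True = False
NOT (x5 XOR ((x5 IFF x4) IMPLIES (x5 IFF x4))) XOR NOT (x5 OR x4) = True XOR False = True
(x4 IMPLIES x5) IFF (NOT (x5 XOR ((x5 IFF x4) IMPLIES (x5 IFF x4))) XOR NOT (x5 OR x4)) = True IFF True = True
x4 IMPLIES x5 = True IMPLIES True = True
x5 OR (x4 IMPLIES x5) = True OR True = True
NOT (x5 OR (x4 IMPLIES x5)) = NOT True = False
NOT (x5 OR (x4 IMPLIES x5)) OR x5 = False OR True = True
((x4 IMPLIES x5) IFF (NOT (x5 XOR ((x5 IFF x4) IMPLIES (x5 IFF x4))) XOR NOT (x5 OR x4))) IMPLIES (NOT (x5 OR (x4 IMPLIES x5)) OR x5) = True IMPLIES True = True

True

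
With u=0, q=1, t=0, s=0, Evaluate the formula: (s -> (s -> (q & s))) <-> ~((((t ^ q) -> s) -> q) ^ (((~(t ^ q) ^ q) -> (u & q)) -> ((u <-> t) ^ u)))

Substituting u=0, q=1, t=0, s=0:
q & s = 1 & 0 = 0
s -> (q & s) = 0 -> 0 = 1
s -> (s -> (q & s)) = 0 -> 1 = 1
t ^ q = 0 ^ 1 = 1
(t ^ q) -> s = 1 -> 0 = 0
((t ^ q) -> s) -> q = 0 -> 1 = 1
t ^ q = 0 ^ 1 = 1
~(t ^ q) = ~1 = 0
~(t ^ q) ^ q = 0 ^ 1 = 1
u & q = 0 & 1 = 0
(~(t ^ q) ^ q) -> (u & q) = 1 -> 0 = 0
u <-> t = 0 <-> 0 = 1
(u <-> t) ^ u = 1 ^ 0 = 1
((~(t ^ q) ^ q) -> (u & q)) -> ((u <-> t) ^ u) = 0 -> 1 = 1
(((t ^ q) -> s) -> q) ^ (((~(t ^ q) ^ q) -> (u & q)) -> ((u <-> t) ^ u)) = 1 ^ 1 = 0
~((((t ^ q) -> s) -> q) ^ (((~(t ^ q) ^ q) -> (u & q)) -> ((u <-> t) ^ u))) = ~0 = 1
(s -> (s -> (q & s))) <-> ~((((t ^ q) -> s) -> q) ^ (((~(t ^ q) ^ q) -> (u & q)) -> ((u <-> t) ^ u))) = 1 <-> 1 = 1

1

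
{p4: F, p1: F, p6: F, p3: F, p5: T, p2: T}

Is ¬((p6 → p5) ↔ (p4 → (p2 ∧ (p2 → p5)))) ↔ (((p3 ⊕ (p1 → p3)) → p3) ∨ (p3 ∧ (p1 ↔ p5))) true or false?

Substituting p4=F, p1=F, p6=F, p3=F, p5=T, p2=T:
p6 → p5 = F → T = T
p2 → p5 = T → T = T
p2 ∧ (p2 → p5) = T ∧ T = T
p4 → (p2 ∧ (p2 → p5)) = F → T = T
(p6 → p5) ↔ (p4 → (p2 ∧ (p2 → p5))) = T ↔ T = T
¬((p6 → p5) ↔ (p4 → (p2 ∧ (p2 → p5)))) = ¬T = F
p1 → p3 = F → F = T
p3 ⊕ (p1 → p3) = F ⊕ T = T
(p3 ⊕ (p1 → p3)) → p3 = T → F = F
p1 ↔ p5 = F ↔ T = F
p3 ∧ (p1 ↔ p5) = F ∧ F = F
((p3 ⊕ (p1 → p3)) → p3) ∨ (p3 ∧ (p1 ↔ p5)) = F ∨ F = F
¬((p6 → p5) ↔ (p4 → (p2 ∧ (p2 → p5)))) ↔ (((p3 ⊕ (p1 → p3)) → p3) ∨ (p3 ∧ (p1 ↔ p5))) = F ↔ F = T

T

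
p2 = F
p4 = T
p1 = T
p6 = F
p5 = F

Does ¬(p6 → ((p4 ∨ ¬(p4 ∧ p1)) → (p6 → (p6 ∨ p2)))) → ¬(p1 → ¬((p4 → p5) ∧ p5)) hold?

p4 ∧ p1 = T ∧ T = T
¬(p4 ∧ p1) = ¬T = F
p4 ∨ ¬(p4 ∧ p1) = T ∨ F = T
p6 ∨ p2 = F ∨ F = F
p6 → (p6 ∨ p2) = F → F = T
(p4 ∨ ¬(p4 ∧ p1)) → (p6 → (p6 ∨ p2)) = T → T = T
p6 → ((p4 ∨ ¬(p4 ∧ p1)) → (p6 → (p6 ∨ p2))) = F → T = T
¬(p6 → ((p4 ∨ ¬(p4 ∧ p1)) → (p6 → (p6 ∨ p2)))) = ¬T = F
p4 → p5 = T → F = F
(p4 → p5) ∧ p5 = F ∧ F = F
¬((p4 → p5) ∧ p5) = ¬F = T
p1 → ¬((p4 → p5) ∧ p5) = T → T = T
¬(p1 → ¬((p4 → p5) ∧ p5)) = ¬T = F
¬(p6 → ((p4 ∨ ¬(p4 ∧ p1)) → (p6 → (p6 ∨ p2)))) → ¬(p1 → ¬((p4 → p5) ∧ p5)) = F → F = T

T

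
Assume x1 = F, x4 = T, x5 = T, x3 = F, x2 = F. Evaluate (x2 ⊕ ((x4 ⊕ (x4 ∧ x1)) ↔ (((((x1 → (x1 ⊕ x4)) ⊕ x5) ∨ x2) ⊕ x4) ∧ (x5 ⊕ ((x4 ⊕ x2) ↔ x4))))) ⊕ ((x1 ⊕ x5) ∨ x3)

T

x4 ∧ x1 = T ∧ F = F
x4 ⊕ (x4 ∧ x1) = T ⊕ F = T
x1 ⊕ x4 = F ⊕ T = T
x1 → (x1 ⊕ x4) = F → T = T
(x1 → (x1 ⊕ x4)) ⊕ x5 = T ⊕ T = F
((x1 → (x1 ⊕ x4)) ⊕ x5) ∨ x2 = F ∨ F = F
(((x1 → (x1 ⊕ x4)) ⊕ x5) ∨ x2) ⊕ x4 = F ⊕ T = T
x4 ⊕ x2 = T ⊕ F = T
(x4 ⊕ x2) ↔ x4 = T ↔ T = T
x5 ⊕ ((x4 ⊕ x2) ↔ x4) = T ⊕ T = F
((((x1 → (x1 ⊕ x4)) ⊕ x5) ∨ x2) ⊕ x4) ∧ (x5 ⊕ ((x4 ⊕ x2) ↔ x4)) = T ∧ F = F
(x4 ⊕ (x4 ∧ x1)) ↔ (((((x1 → (x1 ⊕ x4)) ⊕ x5) ∨ x2) ⊕ x4) ∧ (x5 ⊕ ((x4 ⊕ x2) ↔ x4))) = T ↔ F = F
x2 ⊕ ((x4 ⊕ (x4 ∧ x1)) ↔ (((((x1 → (x1 ⊕ x4)) ⊕ x5) ∨ x2) ⊕ x4) ∧ (x5 ⊕ ((x4 ⊕ x2) ↔ x4)))) = F ⊕ F = F
x1 ⊕ x5 = F ⊕ T = T
(x1 ⊕ x5) ∨ x3 = T ∨ F = T
(x2 ⊕ ((x4 ⊕ (x4 ∧ x1)) ↔ (((((x1 → (x1 ⊕ x4)) ⊕ x5) ∨ x2) ⊕ x4) ∧ (x5 ⊕ ((x4 ⊕ x2) ↔ x4))))) ⊕ ((x1 ⊕ x5) ∨ x3) = F ⊕ T = T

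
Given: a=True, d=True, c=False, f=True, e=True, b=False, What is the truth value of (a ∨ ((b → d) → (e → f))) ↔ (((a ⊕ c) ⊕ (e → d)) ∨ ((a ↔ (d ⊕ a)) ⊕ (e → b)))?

False

b → d = False → True = True
e → f = True → True = True
(b → d) → (e → f) = True → True = True
a ∨ ((b → d) → (e → f)) = True ∨ True = True
a ⊕ c = True ⊕ False = True
e → d = True → True = True
(a ⊕ c) ⊕ (e → d) = True ⊕ True = False
d ⊕ a = True ⊕ True = False
a ↔ (d ⊕ a) = True ↔ False = False
e → b = True → False = False
(a ↔ (d ⊕ a)) ⊕ (e → b) = False ⊕ False = False
((a ⊕ c) ⊕ (e → d)) ∨ ((a ↔ (d ⊕ a)) ⊕ (e → b)) = False ∨ False = False
(a ∨ ((b → d) → (e → f))) ↔ (((a ⊕ c) ⊕ (e → d)) ∨ ((a ↔ (d ⊕ a)) ⊕ (e → b))) = True ↔ False = False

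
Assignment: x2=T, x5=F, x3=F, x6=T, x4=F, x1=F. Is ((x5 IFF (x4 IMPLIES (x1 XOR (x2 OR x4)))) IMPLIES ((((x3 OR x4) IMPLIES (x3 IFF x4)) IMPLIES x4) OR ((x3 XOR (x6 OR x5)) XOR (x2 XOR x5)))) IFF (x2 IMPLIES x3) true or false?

x2 OR x4 = T OR F = T
x1 XOR (x2 OR x4) = F XOR T = T
x4 IMPLIES (x1 XOR (x2 OR x4)) = F IMPLIES T = T
x5 IFF (x4 IMPLIES (x1 XOR (x2 OR x4))) = F IFF T = F
x3 OR x4 = F OR F = F
x3 IFF x4 = F IFF F = T
(x3 OR x4) IMPLIES (x3 IFF x4) = F IMPLIES T = T
((x3 OR x4) IMPLIES (x3 IFF x4)) IMPLIES x4 = T IMPLIES F = F
x6 OR x5 = T OR F = T
x3 XOR (x6 OR x5) = F XOR T = T
x2 XOR x5 = T XOR F = T
(x3 XOR (x6 OR x5)) XOR (x2 XOR x5) = T XOR T = F
(((x3 OR x4) IMPLIES (x3 IFF x4)) IMPLIES x4) OR ((x3 XOR (x6 OR x5)) XOR (x2 XOR x5)) = F OR F = F
(x5 IFF (x4 IMPLIES (x1 XOR (x2 OR x4)))) IMPLIES ((((x3 OR x4) IMPLIES (x3 IFF x4)) IMPLIES x4) OR ((x3 XOR (x6 OR x5)) XOR (x2 XOR x5))) = F IMPLIES F = T
x2 IMPLIES x3 = T IMPLIES F = F
((x5 IFF (x4 IMPLIES (x1 XOR (x2 OR x4)))) IMPLIES ((((x3 OR x4) IMPLIES (x3 IFF x4)) IMPLIES x4) OR ((x3 XOR (x6 OR x5)) XOR (x2 XOR x5)))) IFF (x2 IMPLIES x3) = T IFF F = F

F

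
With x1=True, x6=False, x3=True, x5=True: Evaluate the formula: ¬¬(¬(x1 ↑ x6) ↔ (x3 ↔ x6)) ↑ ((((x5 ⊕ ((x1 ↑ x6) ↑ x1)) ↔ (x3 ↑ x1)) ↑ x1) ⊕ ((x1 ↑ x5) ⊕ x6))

False

Substituting x1=True, x6=False, x3=True, x5=True:
x1 ↑ x6 = True ↑ False = True
¬(x1 ↑ x6) = ¬True = False
x3 ↔ x6 = True ↔ False = False
¬(x1 ↑ x6) ↔ (x3 ↔ x6) = False ↔ False = True
¬(¬(x1 ↑ x6) ↔ (x3 ↔ x6)) = ¬True = False
¬¬(¬(x1 ↑ x6) ↔ (x3 ↔ x6)) = ¬False = True
x1 ↑ x6 = True ↑ False = True
(x1 ↑ x6) ↑ x1 = True ↑ True = False
x5 ⊕ ((x1 ↑ x6) ↑ x1) = True ⊕ False = True
x3 ↑ x1 = True ↑ True = False
(x5 ⊕ ((x1 ↑ x6) ↑ x1)) ↔ (x3 ↑ x1) = True ↔ False = False
((x5 ⊕ ((x1 ↑ x6) ↑ x1)) ↔ (x3 ↑ x1)) ↑ x1 = False ↑ True = True
x1 ↑ x5 = True ↑ True = False
(x1 ↑ x5) ⊕ x6 = False ⊕ False = False
(((x5 ⊕ ((x1 ↑ x6) ↑ x1)) ↔ (x3 ↑ x1)) ↑ x1) ⊕ ((x1 ↑ x5) ⊕ x6) = True ⊕ False = True
¬¬(¬(x1 ↑ x6) ↔ (x3 ↔ x6)) ↑ ((((x5 ⊕ ((x1 ↑ x6) ↑ x1)) ↔ (x3 ↑ x1)) ↑ x1) ⊕ ((x1 ↑ x5) ⊕ x6)) = True ↑ True = False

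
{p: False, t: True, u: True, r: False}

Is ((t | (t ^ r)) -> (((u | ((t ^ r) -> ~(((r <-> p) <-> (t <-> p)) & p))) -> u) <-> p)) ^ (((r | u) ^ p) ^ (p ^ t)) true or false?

Substituting p=False, t=True, u=True, r=False:
t ^ r = True ^ False = True
t | (t ^ r) = True | True = True
t ^ r = True ^ False = True
r <-> p = False <-> False = True
t <-> p = True <-> False = False
(r <-> p) <-> (t <-> p) = True <-> False = False
((r <-> p) <-> (t <-> p)) & p = False & False = False
~(((r <-> p) <-> (t <-> p)) & p) = ~False = True
(t ^ r) -> ~(((r <-> p) <-> (t <-> p)) & p) = True -> True = True
u | ((t ^ r) -> ~(((r <-> p) <-> (t <-> p)) & p)) = True | True = True
(u | ((t ^ r) -> ~(((r <-> p) <-> (t <-> p)) & p))) -> u = True -> True = True
((u | ((t ^ r) -> ~(((r <-> p) <-> (t <-> p)) & p))) -> u) <-> p = True <-> False = False
(t | (t ^ r)) -> (((u | ((t ^ r) -> ~(((r <-> p) <-> (t <-> p)) & p))) -> u) <-> p) = True -> False = False
r | u = False | True = True
(r | u) ^ p = True ^ False = True
p ^ t = False ^ True = True
((r | u) ^ p) ^ (p ^ t) = True ^ True = False
((t | (t ^ r)) -> (((u | ((t ^ r) -> ~(((r <-> p) <-> (t <-> p)) & p))) -> u) <-> p)) ^ (((r | u) ^ p) ^ (p ^ t)) = False ^ False = False

False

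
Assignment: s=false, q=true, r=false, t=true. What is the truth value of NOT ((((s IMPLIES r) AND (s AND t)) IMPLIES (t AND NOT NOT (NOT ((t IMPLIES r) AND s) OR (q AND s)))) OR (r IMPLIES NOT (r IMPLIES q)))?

false

s IMPLIES r = false IMPLIES false = true
s AND t = false AND true = false
(s IMPLIES r) AND (s AND t) = true AND false = false
t IMPLIES r = true IMPLIES false = false
(t IMPLIES r) AND s = false AND false = false
NOT ((t IMPLIES r) AND s) = NOT false = true
q AND s = true AND false = false
NOT ((t IMPLIES r) AND s) OR (q AND s) = true OR false = true
NOT (NOT ((t IMPLIES r) AND s) OR (q AND s)) = NOT true = false
NOT NOT (NOT ((t IMPLIES r) AND s) OR (q AND s)) = NOT false = true
t AND NOT NOT (NOT ((t IMPLIES r) AND s) OR (q AND s)) = true AND true = true
((s IMPLIES r) AND (s AND t)) IMPLIES (t AND NOT NOT (NOT ((t IMPLIES r) AND s) OR (q AND s))) = false IMPLIES true = true
r IMPLIES q = false IMPLIES true = true
NOT (r IMPLIES q) = NOT true = false
r IMPLIES NOT (r IMPLIES q) = false IMPLIES false = true
(((s IMPLIES r) AND (s AND t)) IMPLIES (t AND NOT NOT (NOT ((t IMPLIES r) AND s) OR (q AND s)))) OR (r IMPLIES NOT (r IMPLIES q)) = true OR true = true
NOT ((((s IMPLIES r) AND (s AND t)) IMPLIES (t AND NOT NOT (NOT ((t IMPLIES r) AND s) OR (q AND s)))) OR (r IMPLIES NOT (r IMPLIES q))) = NOT true = false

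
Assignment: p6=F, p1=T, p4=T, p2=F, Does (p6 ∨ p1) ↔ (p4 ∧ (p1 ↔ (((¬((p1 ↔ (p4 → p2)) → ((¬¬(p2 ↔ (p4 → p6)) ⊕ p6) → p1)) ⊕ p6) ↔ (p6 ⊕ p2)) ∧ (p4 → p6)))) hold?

p6 ∨ p1 = F ∨ T = T
p4 → p2 = T → F = F
p1 ↔ (p4 → p2) = T ↔ F = F
p4 → p6 = T → F = F
p2 ↔ (p4 → p6) = F ↔ F = T
¬(p2 ↔ (p4 → p6)) = ¬T = F
¬¬(p2 ↔ (p4 → p6)) = ¬F = T
¬¬(p2 ↔ (p4 → p6)) ⊕ p6 = T ⊕ F = T
(¬¬(p2 ↔ (p4 → p6)) ⊕ p6) → p1 = T → T = T
(p1 ↔ (p4 → p2)) → ((¬¬(p2 ↔ (p4 → p6)) ⊕ p6) → p1) = F → T = T
¬((p1 ↔ (p4 → p2)) → ((¬¬(p2 ↔ (p4 → p6)) ⊕ p6) → p1)) = ¬T = F
¬((p1 ↔ (p4 → p2)) → ((¬¬(p2 ↔ (p4 → p6)) ⊕ p6) → p1)) ⊕ p6 = F ⊕ F = F
p6 ⊕ p2 = F ⊕ F = F
(¬((p1 ↔ (p4 → p2)) → ((¬¬(p2 ↔ (p4 → p6)) ⊕ p6) → p1)) ⊕ p6) ↔ (p6 ⊕ p2) = F ↔ F = T
p4 → p6 = T → F = F
((¬((p1 ↔ (p4 → p2)) → ((¬¬(p2 ↔ (p4 → p6)) ⊕ p6) → p1)) ⊕ p6) ↔ (p6 ⊕ p2)) ∧ (p4 → p6) = T ∧ F = F
p1 ↔ (((¬((p1 ↔ (p4 → p2)) → ((¬¬(p2 ↔ (p4 → p6)) ⊕ p6) → p1)) ⊕ p6) ↔ (p6 ⊕ p2)) ∧ (p4 → p6)) = T ↔ F = F
p4 ∧ (p1 ↔ (((¬((p1 ↔ (p4 → p2)) → ((¬¬(p2 ↔ (p4 → p6)) ⊕ p6) → p1)) ⊕ p6) ↔ (p6 ⊕ p2)) ∧ (p4 → p6))) = T ∧ F = F
(p6 ∨ p1) ↔ (p4 ∧ (p1 ↔ (((¬((p1 ↔ (p4 → p2)) → ((¬¬(p2 ↔ (p4 → p6)) ⊕ p6) → p1)) ⊕ p6) ↔ (p6 ⊕ p2)) ∧ (p4 → p6)))) = T ↔ F = F

F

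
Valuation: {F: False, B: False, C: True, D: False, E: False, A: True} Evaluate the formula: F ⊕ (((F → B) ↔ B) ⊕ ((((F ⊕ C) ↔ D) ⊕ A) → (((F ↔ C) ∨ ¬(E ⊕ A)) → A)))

True

Substituting F=False, B=False, C=True, D=False, E=False, A=True:
F → B = False → False = True
(F → B) ↔ B = True ↔ False = False
F ⊕ C = False ⊕ True = True
(F ⊕ C) ↔ D = True ↔ False = False
((F ⊕ C) ↔ D) ⊕ A = False ⊕ True = True
F ↔ C = False ↔ True = False
E ⊕ A = False ⊕ True = True
¬(E ⊕ A) = ¬True = False
(F ↔ C) ∨ ¬(E ⊕ A) = False ∨ False = False
((F ↔ C) ∨ ¬(E ⊕ A)) → A = False → True = True
(((F ⊕ C) ↔ D) ⊕ A) → (((F ↔ C) ∨ ¬(E ⊕ A)) → A) = True → True = True
((F → B) ↔ B) ⊕ ((((F ⊕ C) ↔ D) ⊕ A) → (((F ↔ C) ∨ ¬(E ⊕ A)) → A)) = False ⊕ True = True
F ⊕ (((F → B) ↔ B) ⊕ ((((F ⊕ C) ↔ D) ⊕ A) → (((F ↔ C) ∨ ¬(E ⊕ A)) → A))) = False ⊕ True = True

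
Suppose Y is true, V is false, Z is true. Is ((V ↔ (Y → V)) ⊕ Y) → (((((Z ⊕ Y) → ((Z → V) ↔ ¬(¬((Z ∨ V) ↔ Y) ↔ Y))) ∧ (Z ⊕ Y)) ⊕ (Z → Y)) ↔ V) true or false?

Y → V = T → F = F
V ↔ (Y → V) = F ↔ F = T
(V ↔ (Y → V)) ⊕ Y = T ⊕ T = F
Z ⊕ Y = T ⊕ T = F
Z → V = T → F = F
Z ∨ V = T ∨ F = T
(Z ∨ V) ↔ Y = T ↔ T = T
¬((Z ∨ V) ↔ Y) = ¬T = F
¬((Z ∨ V) ↔ Y) ↔ Y = F ↔ T = F
¬(¬((Z ∨ V) ↔ Y) ↔ Y) = ¬F = T
(Z → V) ↔ ¬(¬((Z ∨ V) ↔ Y) ↔ Y) = F ↔ T = F
(Z ⊕ Y) → ((Z → V) ↔ ¬(¬((Z ∨ V) ↔ Y) ↔ Y)) = F → F = T
Z ⊕ Y = T ⊕ T = F
((Z ⊕ Y) → ((Z → V) ↔ ¬(¬((Z ∨ V) ↔ Y) ↔ Y))) ∧ (Z ⊕ Y) = T ∧ F = F
Z → Y = T → T = T
(((Z ⊕ Y) → ((Z → V) ↔ ¬(¬((Z ∨ V) ↔ Y) ↔ Y))) ∧ (Z ⊕ Y)) ⊕ (Z → Y) = F ⊕ T = T
((((Z ⊕ Y) → ((Z → V) ↔ ¬(¬((Z ∨ V) ↔ Y) ↔ Y))) ∧ (Z ⊕ Y)) ⊕ (Z → Y)) ↔ V = T ↔ F = F
((V ↔ (Y → V)) ⊕ Y) → (((((Z ⊕ Y) → ((Z → V) ↔ ¬(¬((Z ∨ V) ↔ Y) ↔ Y))) ∧ (Z ⊕ Y)) ⊕ (Z → Y)) ↔ V) = F → F = T

T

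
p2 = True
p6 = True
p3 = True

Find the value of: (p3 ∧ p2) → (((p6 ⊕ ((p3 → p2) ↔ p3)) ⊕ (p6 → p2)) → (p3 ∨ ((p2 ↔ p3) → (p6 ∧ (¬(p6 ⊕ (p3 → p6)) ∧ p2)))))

p3 ∧ p2 = True ∧ True = True
p3 → p2 = True → True = True
(p3 → p2) ↔ p3 = True ↔ True = True
p6 ⊕ ((p3 → p2) ↔ p3) = True ⊕ True = False
p6 → p2 = True → True = True
(p6 ⊕ ((p3 → p2) ↔ p3)) ⊕ (p6 → p2) = False ⊕ True = True
p2 ↔ p3 = True ↔ True = True
p3 → p6 = True → True = True
p6 ⊕ (p3 → p6) = True ⊕ True = False
¬(p6 ⊕ (p3 → p6)) = ¬False = True
¬(p6 ⊕ (p3 → p6)) ∧ p2 = True ∧ True = True
p6 ∧ (¬(p6 ⊕ (p3 → p6)) ∧ p2) = True ∧ True = True
(p2 ↔ p3) → (p6 ∧ (¬(p6 ⊕ (p3 → p6)) ∧ p2)) = True → True = True
p3 ∨ ((p2 ↔ p3) → (p6 ∧ (¬(p6 ⊕ (p3 → p6)) ∧ p2))) = True ∨ True = True
((p6 ⊕ ((p3 → p2) ↔ p3)) ⊕ (p6 → p2)) → (p3 ∨ ((p2 ↔ p3) → (p6 ∧ (¬(p6 ⊕ (p3 → p6)) ∧ p2)))) = True → True = True
(p3 ∧ p2) → (((p6 ⊕ ((p3 → p2) ↔ p3)) ⊕ (p6 → p2)) → (p3 ∨ ((p2 ↔ p3) → (p6 ∧ (¬(p6 ⊕ (p3 → p6)) ∧ p2))))) = True → True = True

True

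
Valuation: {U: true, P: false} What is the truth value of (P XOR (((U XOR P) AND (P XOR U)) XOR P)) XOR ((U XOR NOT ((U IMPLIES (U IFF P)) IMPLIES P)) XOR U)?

true

U XOR P = true XOR false = true
P XOR U = false XOR true = true
(U XOR P) AND (P XOR U) = true AND true = true
((U XOR P) AND (P XOR U)) XOR P = true XOR false = true
P XOR (((U XOR P) AND (P XOR U)) XOR P) = false XOR true = true
U IFF P = true IFF false = false
U IMPLIES (U IFF P) = true IMPLIES false = false
(U IMPLIES (U IFF P)) IMPLIES P = false IMPLIES false = true
NOT ((U IMPLIES (U IFF P)) IMPLIES P) = NOT true = false
U XOR NOT ((U IMPLIES (U IFF P)) IMPLIES P) = true XOR false = true
(U XOR NOT ((U IMPLIES (U IFF P)) IMPLIES P)) XOR U = true XOR true = false
(P XOR (((U XOR P) AND (P XOR U)) XOR P)) XOR ((U XOR NOT ((U IMPLIES (U IFF P)) IMPLIES P)) XOR U) = true XOR false = true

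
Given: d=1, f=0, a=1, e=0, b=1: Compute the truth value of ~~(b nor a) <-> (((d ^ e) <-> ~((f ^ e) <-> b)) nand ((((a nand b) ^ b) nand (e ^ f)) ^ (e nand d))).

0

b nor a = 1 nor 1 = 0
~(b nor a) = ~0 = 1
~~(b nor a) = ~1 = 0
d ^ e = 1 ^ 0 = 1
f ^ e = 0 ^ 0 = 0
(f ^ e) <-> b = 0 <-> 1 = 0
~((f ^ e) <-> b) = ~0 = 1
(d ^ e) <-> ~((f ^ e) <-> b) = 1 <-> 1 = 1
a nand b = 1 nand 1 = 0
(a nand b) ^ b = 0 ^ 1 = 1
e ^ f = 0 ^ 0 = 0
((a nand b) ^ b) nand (e ^ f) = 1 nand 0 = 1
e nand d = 0 nand 1 = 1
(((a nand b) ^ b) nand (e ^ f)) ^ (e nand d) = 1 ^ 1 = 0
((d ^ e) <-> ~((f ^ e) <-> b)) nand ((((a nand b) ^ b) nand (e ^ f)) ^ (e nand d)) = 1 nand 0 = 1
~~(b nor a) <-> (((d ^ e) <-> ~((f ^ e) <-> b)) nand ((((a nand b) ^ b) nand (e ^ f)) ^ (e nand d))) = 0 <-> 1 = 0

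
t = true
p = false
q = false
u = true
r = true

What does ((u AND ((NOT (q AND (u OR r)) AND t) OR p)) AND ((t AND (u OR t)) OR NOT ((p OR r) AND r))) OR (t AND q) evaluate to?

u OR r = true OR true = true
q AND (u OR r) = false AND true = false
NOT (q AND (u OR r)) = NOT false = true
NOT (q AND (u OR r)) AND t = true AND true = true
(NOT (q AND (u OR r)) AND t) OR p = true OR false = true
u AND ((NOT (q AND (u OR r)) AND t) OR p) = true AND true = true
u OR t = true OR true = true
t AND (u OR t) = true AND true = true
p OR r = false OR true = true
(p OR r) AND r = true AND true = true
NOT ((p OR r) AND r) = NOT true = false
(t AND (u OR t)) OR NOT ((p OR r) AND r) = true OR false = true
(u AND ((NOT (q AND (u OR r)) AND t) OR p)) AND ((t AND (u OR t)) OR NOT ((p OR r) AND r)) = true AND true = true
t AND q = true AND false = false
((u AND ((NOT (q AND (u OR r)) AND t) OR p)) AND ((t AND (u OR t)) OR NOT ((p OR r) AND r))) OR (t AND q) = true OR false = true

true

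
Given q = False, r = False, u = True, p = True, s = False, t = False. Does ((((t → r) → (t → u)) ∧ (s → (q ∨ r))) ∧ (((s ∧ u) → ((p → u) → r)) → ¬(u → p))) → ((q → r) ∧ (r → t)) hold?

t → r = False → False = True
t → u = False → True = True
(t → r) → (t → u) = True → True = True
q ∨ r = False ∨ False = False
s → (q ∨ r) = False → False = True
((t → r) → (t → u)) ∧ (s → (q ∨ r)) = True ∧ True = True
s ∧ u = False ∧ True = False
p → u = True → True = True
(p → u) → r = True → False = False
(s ∧ u) → ((p → u) → r) = False → False = True
u → p = True → True = True
¬(u → p) = ¬True = False
((s ∧ u) → ((p → u) → r)) → ¬(u → p) = True → False = False
(((t → r) → (t → u)) ∧ (s → (q ∨ r))) ∧ (((s ∧ u) → ((p → u) → r)) → ¬(u → p)) = True ∧ False = False
q → r = False → False = True
r → t = False → False = True
(q → r) ∧ (r → t) = True ∧ True = True
((((t → r) → (t → u)) ∧ (s → (q ∨ r))) ∧ (((s ∧ u) → ((p → u) → r)) → ¬(u → p))) → ((q → r) ∧ (r → t)) = False → True = True

True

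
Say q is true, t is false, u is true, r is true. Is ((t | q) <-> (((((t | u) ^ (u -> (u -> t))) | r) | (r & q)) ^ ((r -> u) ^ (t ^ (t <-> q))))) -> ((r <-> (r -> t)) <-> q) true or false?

True

t | q = False | True = True
t | u = False | True = True
u -> t = True -> False = False
u -> (u -> t) = True -> False = False
(t | u) ^ (u -> (u -> t)) = True ^ False = True
((t | u) ^ (u -> (u -> t))) | r = True | True = True
r & q = True & True = True
(((t | u) ^ (u -> (u -> t))) | r) | (r & q) = True | True = True
r -> u = True -> True = True
t <-> q = False <-> True = False
t ^ (t <-> q) = False ^ False = False
(r -> u) ^ (t ^ (t <-> q)) = True ^ False = True
((((t | u) ^ (u -> (u -> t))) | r) | (r & q)) ^ ((r -> u) ^ (t ^ (t <-> q))) = True ^ True = False
(t | q) <-> (((((t | u) ^ (u -> (u -> t))) | r) | (r & q)) ^ ((r -> u) ^ (t ^ (t <-> q)))) = True <-> False = False
r -> t = True -> False = False
r <-> (r -> t) = True <-> False = False
(r <-> (r -> t)) <-> q = False <-> True = False
((t | q) <-> (((((t | u) ^ (u -> (u -> t))) | r) | (r & q)) ^ ((r -> u) ^ (t ^ (t <-> q))))) -> ((r <-> (r -> t)) <-> q) = False -> False = True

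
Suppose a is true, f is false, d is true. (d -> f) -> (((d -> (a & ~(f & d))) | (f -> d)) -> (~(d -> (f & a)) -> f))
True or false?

True

d -> f = True -> False = False
f & d = False & True = False
~(f & d) = ~False = True
a & ~(f & d) = True & True = True
d -> (a & ~(f & d)) = True -> True = True
f -> d = False -> True = True
(d -> (a & ~(f & d))) | (f -> d) = True | True = True
f & a = False & True = False
d -> (f & a) = True -> False = False
~(d -> (f & a)) = ~False = True
~(d -> (f & a)) -> f = True -> False = False
((d -> (a & ~(f & d))) | (f -> d)) -> (~(d -> (f & a)) -> f) = True -> False = False
(d -> f) -> (((d -> (a & ~(f & d))) | (f -> d)) -> (~(d -> (f & a)) -> f)) = False -> False = True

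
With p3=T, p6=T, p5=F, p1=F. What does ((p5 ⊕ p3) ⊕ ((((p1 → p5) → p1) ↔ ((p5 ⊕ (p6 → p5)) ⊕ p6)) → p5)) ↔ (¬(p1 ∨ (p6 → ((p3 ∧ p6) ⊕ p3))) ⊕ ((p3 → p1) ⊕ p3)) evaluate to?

p5 ⊕ p3 = F ⊕ T = T
p1 → p5 = F → F = T
(p1 → p5) → p1 = T → F = F
p6 → p5 = T → F = F
p5 ⊕ (p6 → p5) = F ⊕ F = F
(p5 ⊕ (p6 → p5)) ⊕ p6 = F ⊕ T = T
((p1 → p5) → p1) ↔ ((p5 ⊕ (p6 → p5)) ⊕ p6) = F ↔ T = F
(((p1 → p5) → p1) ↔ ((p5 ⊕ (p6 → p5)) ⊕ p6)) → p5 = F → F = T
(p5 ⊕ p3) ⊕ ((((p1 → p5) → p1) ↔ ((p5 ⊕ (p6 → p5)) ⊕ p6)) → p5) = T ⊕ T = F
p3 ∧ p6 = T ∧ T = T
(p3 ∧ p6) ⊕ p3 = T ⊕ T = F
p6 → ((p3 ∧ p6) ⊕ p3) = T → F = F
p1 ∨ (p6 → ((p3 ∧ p6) ⊕ p3)) = F ∨ F = F
¬(p1 ∨ (p6 → ((p3 ∧ p6) ⊕ p3))) = ¬F = T
p3 → p1 = T → F = F
(p3 → p1) ⊕ p3 = F ⊕ T = T
¬(p1 ∨ (p6 → ((p3 ∧ p6) ⊕ p3))) ⊕ ((p3 → p1) ⊕ p3) = T ⊕ T = F
((p5 ⊕ p3) ⊕ ((((p1 → p5) → p1) ↔ ((p5 ⊕ (p6 → p5)) ⊕ p6)) → p5)) ↔ (¬(p1 ∨ (p6 → ((p3 ∧ p6) ⊕ p3))) ⊕ ((p3 → p1) ⊕ p3)) = F ↔ F = T

T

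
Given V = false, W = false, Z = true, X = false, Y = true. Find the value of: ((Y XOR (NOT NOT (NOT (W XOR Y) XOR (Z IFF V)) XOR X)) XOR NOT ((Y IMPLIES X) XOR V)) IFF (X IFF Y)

Substituting V=false, W=false, Z=true, X=false, Y=true:
W XOR Y = false XOR true = true
NOT (W XOR Y) = NOT true = false
Z IFF V = true IFF false = false
NOT (W XOR Y) XOR (Z IFF V) = false XOR false = false
NOT (NOT (W XOR Y) XOR (Z IFF V)) = NOT false = true
NOT NOT (NOT (W XOR Y) XOR (Z IFF V)) = NOT true = false
NOT NOT (NOT (W XOR Y) XOR (Z IFF V)) XOR X = false XOR false = false
Y XOR (NOT NOT (NOT (W XOR Y) XOR (Z IFF V)) XOR X) = true XOR false = true
Y IMPLIES X = true IMPLIES false = false
(Y IMPLIES X) XOR V = false XOR false = false
NOT ((Y IMPLIES X) XOR V) = NOT false = true
(Y XOR (NOT NOT (NOT (W XOR Y) XOR (Z IFF V)) XOR X)) XOR NOT ((Y IMPLIES X) XOR V) = true XOR true = false
X IFF Y = false IFF true = false
((Y XOR (NOT NOT (NOT (W XOR Y) XOR (Z IFF V)) XOR X)) XOR NOT ((Y IMPLIES X) XOR V)) IFF (X IFF Y) = false IFF false = true

true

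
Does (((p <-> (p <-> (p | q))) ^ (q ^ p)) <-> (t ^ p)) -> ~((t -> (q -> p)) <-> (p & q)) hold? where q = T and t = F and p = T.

F

p | q = T | T = T
p <-> (p | q) = T <-> T = T
p <-> (p <-> (p | q)) = T <-> T = T
q ^ p = T ^ T = F
(p <-> (p <-> (p | q))) ^ (q ^ p) = T ^ F = T
t ^ p = F ^ T = T
((p <-> (p <-> (p | q))) ^ (q ^ p)) <-> (t ^ p) = T <-> T = T
q -> p = T -> T = T
t -> (q -> p) = F -> T = T
p & q = T & T = T
(t -> (q -> p)) <-> (p & q) = T <-> T = T
~((t -> (q -> p)) <-> (p & q)) = ~T = F
(((p <-> (p <-> (p | q))) ^ (q ^ p)) <-> (t ^ p)) -> ~((t -> (q -> p)) <-> (p & q)) = T -> F = F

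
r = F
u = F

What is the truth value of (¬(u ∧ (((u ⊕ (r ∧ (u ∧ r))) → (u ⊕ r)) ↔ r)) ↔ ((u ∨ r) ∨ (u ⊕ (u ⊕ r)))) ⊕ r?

u ∧ r = F ∧ F = F
r ∧ (u ∧ r) = F ∧ F = F
u ⊕ (r ∧ (u ∧ r)) = F ⊕ F = F
u ⊕ r = F ⊕ F = F
(u ⊕ (r ∧ (u ∧ r))) → (u ⊕ r) = F → F = T
((u ⊕ (r ∧ (u ∧ r))) → (u ⊕ r)) ↔ r = T ↔ F = F
u ∧ (((u ⊕ (r ∧ (u ∧ r))) → (u ⊕ r)) ↔ r) = F ∧ F = F
¬(u ∧ (((u ⊕ (r ∧ (u ∧ r))) → (u ⊕ r)) ↔ r)) = ¬F = T
u ∨ r = F ∨ F = F
u ⊕ r = F ⊕ F = F
u ⊕ (u ⊕ r) = F ⊕ F = F
(u ∨ r) ∨ (u ⊕ (u ⊕ r)) = F ∨ F = F
¬(u ∧ (((u ⊕ (r ∧ (u ∧ r))) → (u ⊕ r)) ↔ r)) ↔ ((u ∨ r) ∨ (u ⊕ (u ⊕ r))) = T ↔ F = F
(¬(u ∧ (((u ⊕ (r ∧ (u ∧ r))) → (u ⊕ r)) ↔ r)) ↔ ((u ∨ r) ∨ (u ⊕ (u ⊕ r)))) ⊕ r = F ⊕ F = F

F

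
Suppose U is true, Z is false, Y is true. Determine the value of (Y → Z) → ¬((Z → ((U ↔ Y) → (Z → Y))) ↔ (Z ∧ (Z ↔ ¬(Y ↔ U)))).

Y → Z = T → F = F
U ↔ Y = T ↔ T = T
Z → Y = F → T = T
(U ↔ Y) → (Z → Y) = T → T = T
Z → ((U ↔ Y) → (Z → Y)) = F → T = T
Y ↔ U = T ↔ T = T
¬(Y ↔ U) = ¬T = F
Z ↔ ¬(Y ↔ U) = F ↔ F = T
Z ∧ (Z ↔ ¬(Y ↔ U)) = F ∧ T = F
(Z → ((U ↔ Y) → (Z → Y))) ↔ (Z ∧ (Z ↔ ¬(Y ↔ U))) = T ↔ F = F
¬((Z → ((U ↔ Y) → (Z → Y))) ↔ (Z ∧ (Z ↔ ¬(Y ↔ U)))) = ¬F = T
(Y → Z) → ¬((Z → ((U ↔ Y) → (Z → Y))) ↔ (Z ∧ (Z ↔ ¬(Y ↔ U)))) = F → T = T

T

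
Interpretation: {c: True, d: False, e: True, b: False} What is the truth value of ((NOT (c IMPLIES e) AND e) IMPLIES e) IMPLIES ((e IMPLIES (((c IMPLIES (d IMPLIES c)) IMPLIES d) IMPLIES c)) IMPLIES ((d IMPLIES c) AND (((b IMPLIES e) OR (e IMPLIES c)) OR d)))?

c IMPLIES e = True IMPLIES True = True
NOT (c IMPLIES e) = NOT True = False
NOT (c IMPLIES e) AND e = False AND True = False
(NOT (c IMPLIES e) AND e) IMPLIES e = False IMPLIES True = True
d IMPLIES c = False IMPLIES True = True
c IMPLIES (d IMPLIES c) = True IMPLIES True = True
(c IMPLIES (d IMPLIES c)) IMPLIES d = True IMPLIES False = False
((c IMPLIES (d IMPLIES c)) IMPLIES d) IMPLIES c = False IMPLIES True = True
e IMPLIES (((c IMPLIES (d IMPLIES c)) IMPLIES d) IMPLIES c) = True IMPLIES True = True
d IMPLIES c = False IMPLIES True = True
b IMPLIES e = False IMPLIES True = True
e IMPLIES c = True IMPLIES True = True
(b IMPLIES e) OR (e IMPLIES c) = True OR True = True
((b IMPLIES e) OR (e IMPLIES c)) OR d = True OR False = True
(d IMPLIES c) AND (((b IMPLIES e) OR (e IMPLIES c)) OR d) = True AND True = True
(e IMPLIES (((c IMPLIES (d IMPLIES c)) IMPLIES d) IMPLIES c)) IMPLIES ((d IMPLIES c) AND (((b IMPLIES e) OR (e IMPLIES c)) OR d)) = True IMPLIES True = True
((NOT (c IMPLIES e) AND e) IMPLIES e) IMPLIES ((e IMPLIES (((c IMPLIES (d IMPLIES c)) IMPLIES d) IMPLIES c)) IMPLIES ((d IMPLIES c) AND (((b IMPLIES e) OR (e IMPLIES c)) OR d))) = True IMPLIES True = True

True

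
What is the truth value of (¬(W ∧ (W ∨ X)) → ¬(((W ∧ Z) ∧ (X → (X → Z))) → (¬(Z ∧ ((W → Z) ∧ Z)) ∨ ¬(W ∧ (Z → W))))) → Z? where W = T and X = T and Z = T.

W ∨ X = T ∨ T = T
W ∧ (W ∨ X) = T ∧ T = T
¬(W ∧ (W ∨ X)) = ¬T = F
W ∧ Z = T ∧ T = T
X → Z = T → T = T
X → (X → Z) = T → T = T
(W ∧ Z) ∧ (X → (X → Z)) = T ∧ T = T
W → Z = T → T = T
(W → Z) ∧ Z = T ∧ T = T
Z ∧ ((W → Z) ∧ Z) = T ∧ T = T
¬(Z ∧ ((W → Z) ∧ Z)) = ¬T = F
Z → W = T → T = T
W ∧ (Z → W) = T ∧ T = T
¬(W ∧ (Z → W)) = ¬T = F
¬(Z ∧ ((W → Z) ∧ Z)) ∨ ¬(W ∧ (Z → W)) = F ∨ F = F
((W ∧ Z) ∧ (X → (X → Z))) → (¬(Z ∧ ((W → Z) ∧ Z)) ∨ ¬(W ∧ (Z → W))) = T → F = F
¬(((W ∧ Z) ∧ (X → (X → Z))) → (¬(Z ∧ ((W → Z) ∧ Z)) ∨ ¬(W ∧ (Z → W)))) = ¬F = T
¬(W ∧ (W ∨ X)) → ¬(((W ∧ Z) ∧ (X → (X → Z))) → (¬(Z ∧ ((W → Z) ∧ Z)) ∨ ¬(W ∧ (Z → W)))) = F → T = T
(¬(W ∧ (W ∨ X)) → ¬(((W ∧ Z) ∧ (X → (X → Z))) → (¬(Z ∧ ((W → Z) ∧ Z)) ∨ ¬(W ∧ (Z → W))))) → Z = T → T = T

T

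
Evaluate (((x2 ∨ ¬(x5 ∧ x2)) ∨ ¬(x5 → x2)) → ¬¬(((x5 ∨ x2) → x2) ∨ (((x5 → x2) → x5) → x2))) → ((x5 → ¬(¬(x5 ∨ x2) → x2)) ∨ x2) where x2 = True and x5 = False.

True

x5 ∧ x2 = False ∧ True = False
¬(x5 ∧ x2) = ¬False = True
x2 ∨ ¬(x5 ∧ x2) = True ∨ True = True
x5 → x2 = False → True = True
¬(x5 → x2) = ¬True = False
(x2 ∨ ¬(x5 ∧ x2)) ∨ ¬(x5 → x2) = True ∨ False = True
x5 ∨ x2 = False ∨ True = True
(x5 ∨ x2) → x2 = True → True = True
x5 → x2 = False → True = True
(x5 → x2) → x5 = True → False = False
((x5 → x2) → x5) → x2 = False → True = True
((x5 ∨ x2) → x2) ∨ (((x5 → x2) → x5) → x2) = True ∨ True = True
¬(((x5 ∨ x2) → x2) ∨ (((x5 → x2) → x5) → x2)) = ¬True = False
¬¬(((x5 ∨ x2) → x2) ∨ (((x5 → x2) → x5) → x2)) = ¬False = True
((x2 ∨ ¬(x5 ∧ x2)) ∨ ¬(x5 → x2)) → ¬¬(((x5 ∨ x2) → x2) ∨ (((x5 → x2) → x5) → x2)) = True → True = True
x5 ∨ x2 = False ∨ True = True
¬(x5 ∨ x2) = ¬True = False
¬(x5 ∨ x2) → x2 = False → True = True
¬(¬(x5 ∨ x2) → x2) = ¬True = False
x5 → ¬(¬(x5 ∨ x2) → x2) = False → False = True
(x5 → ¬(¬(x5 ∨ x2) → x2)) ∨ x2 = True ∨ True = True
(((x2 ∨ ¬(x5 ∧ x2)) ∨ ¬(x5 → x2)) → ¬¬(((x5 ∨ x2) → x2) ∨ (((x5 → x2) → x5) → x2))) → ((x5 → ¬(¬(x5 ∨ x2) → x2)) ∨ x2) = True → True = True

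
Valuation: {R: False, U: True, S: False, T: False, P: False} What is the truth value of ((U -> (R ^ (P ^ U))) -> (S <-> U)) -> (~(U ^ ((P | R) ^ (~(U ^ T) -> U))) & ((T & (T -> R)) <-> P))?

P ^ U = False ^ True = True
R ^ (P ^ U) = False ^ True = True
U -> (R ^ (P ^ U)) = True -> True = True
S <-> U = False <-> True = False
(U -> (R ^ (P ^ U))) -> (S <-> U) = True -> False = False
P | R = False | False = False
U ^ T = True ^ False = True
~(U ^ T) = ~True = False
~(U ^ T) -> U = False -> True = True
(P | R) ^ (~(U ^ T) -> U) = False ^ True = True
U ^ ((P | R) ^ (~(U ^ T) -> U)) = True ^ True = False
~(U ^ ((P | R) ^ (~(U ^ T) -> U))) = ~False = True
T -> R = False -> False = True
T & (T -> R) = False & True = False
(T & (T -> R)) <-> P = False <-> False = True
~(U ^ ((P | R) ^ (~(U ^ T) -> U))) & ((T & (T -> R)) <-> P) = True & True = True
((U -> (R ^ (P ^ U))) -> (S <-> U)) -> (~(U ^ ((P | R) ^ (~(U ^ T) -> U))) & ((T & (T -> R)) <-> P)) = False -> True = True

True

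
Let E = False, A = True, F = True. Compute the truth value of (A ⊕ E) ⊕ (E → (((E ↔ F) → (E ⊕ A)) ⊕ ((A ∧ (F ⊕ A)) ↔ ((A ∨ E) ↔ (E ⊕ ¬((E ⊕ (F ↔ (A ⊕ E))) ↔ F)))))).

A ⊕ E = True ⊕ False = True
E ↔ F = False ↔ True = False
E ⊕ A = False ⊕ True = True
(E ↔ F) → (E ⊕ A) = False → True = True
F ⊕ A = True ⊕ True = False
A ∧ (F ⊕ A) = True ∧ False = False
A ∨ E = True ∨ False = True
A ⊕ E = True ⊕ False = True
F ↔ (A ⊕ E) = True ↔ True = True
E ⊕ (F ↔ (A ⊕ E)) = False ⊕ True = True
(E ⊕ (F ↔ (A ⊕ E))) ↔ F = True ↔ True = True
¬((E ⊕ (F ↔ (A ⊕ E))) ↔ F) = ¬True = False
E ⊕ ¬((E ⊕ (F ↔ (A ⊕ E))) ↔ F) = False ⊕ False = False
(A ∨ E) ↔ (E ⊕ ¬((E ⊕ (F ↔ (A ⊕ E))) ↔ F)) = True ↔ False = False
(A ∧ (F ⊕ A)) ↔ ((A ∨ E) ↔ (E ⊕ ¬((E ⊕ (F ↔ (A ⊕ E))) ↔ F))) = False ↔ False = True
((E ↔ F) → (E ⊕ A)) ⊕ ((A ∧ (F ⊕ A)) ↔ ((A ∨ E) ↔ (E ⊕ ¬((E ⊕ (F ↔ (A ⊕ E))) ↔ F)))) = True ⊕ True = False
E → (((E ↔ F) → (E ⊕ A)) ⊕ ((A ∧ (F ⊕ A)) ↔ ((A ∨ E) ↔ (E ⊕ ¬((E ⊕ (F ↔ (A ⊕ E))) ↔ F))))) = False → False = True
(A ⊕ E) ⊕ (E → (((E ↔ F) → (E ⊕ A)) ⊕ ((A ∧ (F ⊕ A)) ↔ ((A ∨ E) ↔ (E ⊕ ¬((E ⊕ (F ↔ (A ⊕ E))) ↔ F)))))) = True ⊕ True = False

False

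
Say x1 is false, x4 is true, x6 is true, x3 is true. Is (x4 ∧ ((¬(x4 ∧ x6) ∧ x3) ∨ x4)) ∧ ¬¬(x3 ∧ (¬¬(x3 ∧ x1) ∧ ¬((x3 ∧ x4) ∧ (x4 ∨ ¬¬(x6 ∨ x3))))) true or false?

False

x4 ∧ x6 = True ∧ True = True
¬(x4 ∧ x6) = ¬True = False
¬(x4 ∧ x6) ∧ x3 = False ∧ True = False
(¬(x4 ∧ x6) ∧ x3) ∨ x4 = False ∨ True = True
x4 ∧ ((¬(x4 ∧ x6) ∧ x3) ∨ x4) = True ∧ True = True
x3 ∧ x1 = True ∧ False = False
¬(x3 ∧ x1) = ¬False = True
¬¬(x3 ∧ x1) = ¬True = False
x3 ∧ x4 = True ∧ True = True
x6 ∨ x3 = True ∨ True = True
¬(x6 ∨ x3) = ¬True = False
¬¬(x6 ∨ x3) = ¬False = True
x4 ∨ ¬¬(x6 ∨ x3) = True ∨ True = True
(x3 ∧ x4) ∧ (x4 ∨ ¬¬(x6 ∨ x3)) = True ∧ True = True
¬((x3 ∧ x4) ∧ (x4 ∨ ¬¬(x6 ∨ x3))) = ¬True = False
¬¬(x3 ∧ x1) ∧ ¬((x3 ∧ x4) ∧ (x4 ∨ ¬¬(x6 ∨ x3))) = False ∧ False = False
x3 ∧ (¬¬(x3 ∧ x1) ∧ ¬((x3 ∧ x4) ∧ (x4 ∨ ¬¬(x6 ∨ x3)))) = True ∧ False = False
¬(x3 ∧ (¬¬(x3 ∧ x1) ∧ ¬((x3 ∧ x4) ∧ (x4 ∨ ¬¬(x6 ∨ x3))))) = ¬False = True
¬¬(x3 ∧ (¬¬(x3 ∧ x1) ∧ ¬((x3 ∧ x4) ∧ (x4 ∨ ¬¬(x6 ∨ x3))))) = ¬True = False
(x4 ∧ ((¬(x4 ∧ x6) ∧ x3) ∨ x4)) ∧ ¬¬(x3 ∧ (¬¬(x3 ∧ x1) ∧ ¬((x3 ∧ x4) ∧ (x4 ∨ ¬¬(x6 ∨ x3))))) = True ∧ False = False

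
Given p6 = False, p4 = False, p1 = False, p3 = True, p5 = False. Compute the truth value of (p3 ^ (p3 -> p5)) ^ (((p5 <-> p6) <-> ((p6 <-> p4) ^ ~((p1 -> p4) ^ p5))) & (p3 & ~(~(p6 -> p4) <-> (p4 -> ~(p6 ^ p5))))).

Substituting p6=False, p4=False, p1=False, p3=True, p5=False:
p3 -> p5 = True -> False = False
p3 ^ (p3 -> p5) = True ^ False = True
p5 <-> p6 = False <-> False = True
p6 <-> p4 = False <-> False = True
p1 -> p4 = False -> False = True
(p1 -> p4) ^ p5 = True ^ False = True
~((p1 -> p4) ^ p5) = ~True = False
(p6 <-> p4) ^ ~((p1 -> p4) ^ p5) = True ^ False = True
(p5 <-> p6) <-> ((p6 <-> p4) ^ ~((p1 -> p4) ^ p5)) = True <-> True = True
p6 -> p4 = False -> False = True
~(p6 -> p4) = ~True = False
p6 ^ p5 = False ^ False = False
~(p6 ^ p5) = ~False = True
p4 -> ~(p6 ^ p5) = False -> True = True
~(p6 -> p4) <-> (p4 -> ~(p6 ^ p5)) = False <-> True = False
~(~(p6 -> p4) <-> (p4 -> ~(p6 ^ p5))) = ~False = True
p3 & ~(~(p6 -> p4) <-> (p4 -> ~(p6 ^ p5))) = True & True = True
((p5 <-> p6) <-> ((p6 <-> p4) ^ ~((p1 -> p4) ^ p5))) & (p3 & ~(~(p6 -> p4) <-> (p4 -> ~(p6 ^ p5)))) = True & True = True
(p3 ^ (p3 -> p5)) ^ (((p5 <-> p6) <-> ((p6 <-> p4) ^ ~((p1 -> p4) ^ p5))) & (p3 & ~(~(p6 -> p4) <-> (p4 -> ~(p6 ^ p5))))) = True ^ True = False

False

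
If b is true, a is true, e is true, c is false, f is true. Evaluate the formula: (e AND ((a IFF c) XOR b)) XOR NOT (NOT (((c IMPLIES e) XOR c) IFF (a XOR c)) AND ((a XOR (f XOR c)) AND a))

False

a IFF c = True IFF False = False
(a IFF c) XOR b = False XOR True = True
e AND ((a IFF c) XOR b) = True AND True = True
c IMPLIES e = False IMPLIES True = True
(c IMPLIES e) XOR c = True XOR False = True
a XOR c = True XOR False = True
((c IMPLIES e) XOR c) IFF (a XOR c) = True IFF True = True
NOT (((c IMPLIES e) XOR c) IFF (a XOR c)) = NOT True = False
f XOR c = True XOR False = True
a XOR (f XOR c) = True XOR True = False
(a XOR (f XOR c)) AND a = False AND True = False
NOT (((c IMPLIES e) XOR c) IFF (a XOR c)) AND ((a XOR (f XOR c)) AND a) = False AND False = False
NOT (NOT (((c IMPLIES e) XOR c) IFF (a XOR c)) AND ((a XOR (f XOR c)) AND a)) = NOT False = True
(e AND ((a IFF c) XOR b)) XOR NOT (NOT (((c IMPLIES e) XOR c) IFF (a XOR c)) AND ((a XOR (f XOR c)) AND a)) = True XOR True = False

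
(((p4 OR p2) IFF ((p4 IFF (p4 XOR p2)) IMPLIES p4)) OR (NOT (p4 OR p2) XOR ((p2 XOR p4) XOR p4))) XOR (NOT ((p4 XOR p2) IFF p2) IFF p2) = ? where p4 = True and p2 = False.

p4 OR p2 = True OR False = True
p4 XOR p2 = True XOR False = True
p4 IFF (p4 XOR p2) = True IFF True = True
(p4 IFF (p4 XOR p2)) IMPLIES p4 = True IMPLIES True = True
(p4 OR p2) IFF ((p4 IFF (p4 XOR p2)) IMPLIES p4) = True IFF True = True
p4 OR p2 = True OR False = True
NOT (p4 OR p2) = NOT True = False
p2 XOR p4 = False XOR True = True
(p2 XOR p4) XOR p4 = True XOR True = False
NOT (p4 OR p2) XOR ((p2 XOR p4) XOR p4) = False XOR False = False
((p4 OR p2) IFF ((p4 IFF (p4 XOR p2)) IMPLIES p4)) OR (NOT (p4 OR p2) XOR ((p2 XOR p4) XOR p4)) = True OR False = True
p4 XOR p2 = True XOR False = True
(p4 XOR p2) IFF p2 = True IFF False = False
NOT ((p4 XOR p2) IFF p2) = NOT False = True
NOT ((p4 XOR p2) IFF p2) IFF p2 = True IFF False = False
(((p4 OR p2) IFF ((p4 IFF (p4 XOR p2)) IMPLIES p4)) OR (NOT (p4 OR p2) XOR ((p2 XOR p4) XOR p4))) XOR (NOT ((p4 XOR p2) IFF p2) IFF p2) = True XOR False = True

True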